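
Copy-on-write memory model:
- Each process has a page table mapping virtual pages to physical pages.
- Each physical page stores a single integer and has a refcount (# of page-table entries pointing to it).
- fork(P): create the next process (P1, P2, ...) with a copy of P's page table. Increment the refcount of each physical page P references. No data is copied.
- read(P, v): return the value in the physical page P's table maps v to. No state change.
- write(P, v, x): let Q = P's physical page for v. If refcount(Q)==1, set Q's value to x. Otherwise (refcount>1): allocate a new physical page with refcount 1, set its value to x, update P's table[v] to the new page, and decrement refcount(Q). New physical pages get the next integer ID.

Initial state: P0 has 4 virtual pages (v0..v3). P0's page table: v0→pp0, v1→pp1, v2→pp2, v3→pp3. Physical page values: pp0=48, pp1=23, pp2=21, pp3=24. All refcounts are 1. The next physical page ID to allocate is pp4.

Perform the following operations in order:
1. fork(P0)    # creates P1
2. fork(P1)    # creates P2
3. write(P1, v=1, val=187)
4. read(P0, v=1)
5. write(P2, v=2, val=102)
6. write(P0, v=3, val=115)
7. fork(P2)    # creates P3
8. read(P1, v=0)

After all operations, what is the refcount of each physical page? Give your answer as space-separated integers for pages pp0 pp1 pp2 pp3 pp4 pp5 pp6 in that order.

Answer: 4 3 2 3 1 2 1

Derivation:
Op 1: fork(P0) -> P1. 4 ppages; refcounts: pp0:2 pp1:2 pp2:2 pp3:2
Op 2: fork(P1) -> P2. 4 ppages; refcounts: pp0:3 pp1:3 pp2:3 pp3:3
Op 3: write(P1, v1, 187). refcount(pp1)=3>1 -> COPY to pp4. 5 ppages; refcounts: pp0:3 pp1:2 pp2:3 pp3:3 pp4:1
Op 4: read(P0, v1) -> 23. No state change.
Op 5: write(P2, v2, 102). refcount(pp2)=3>1 -> COPY to pp5. 6 ppages; refcounts: pp0:3 pp1:2 pp2:2 pp3:3 pp4:1 pp5:1
Op 6: write(P0, v3, 115). refcount(pp3)=3>1 -> COPY to pp6. 7 ppages; refcounts: pp0:3 pp1:2 pp2:2 pp3:2 pp4:1 pp5:1 pp6:1
Op 7: fork(P2) -> P3. 7 ppages; refcounts: pp0:4 pp1:3 pp2:2 pp3:3 pp4:1 pp5:2 pp6:1
Op 8: read(P1, v0) -> 48. No state change.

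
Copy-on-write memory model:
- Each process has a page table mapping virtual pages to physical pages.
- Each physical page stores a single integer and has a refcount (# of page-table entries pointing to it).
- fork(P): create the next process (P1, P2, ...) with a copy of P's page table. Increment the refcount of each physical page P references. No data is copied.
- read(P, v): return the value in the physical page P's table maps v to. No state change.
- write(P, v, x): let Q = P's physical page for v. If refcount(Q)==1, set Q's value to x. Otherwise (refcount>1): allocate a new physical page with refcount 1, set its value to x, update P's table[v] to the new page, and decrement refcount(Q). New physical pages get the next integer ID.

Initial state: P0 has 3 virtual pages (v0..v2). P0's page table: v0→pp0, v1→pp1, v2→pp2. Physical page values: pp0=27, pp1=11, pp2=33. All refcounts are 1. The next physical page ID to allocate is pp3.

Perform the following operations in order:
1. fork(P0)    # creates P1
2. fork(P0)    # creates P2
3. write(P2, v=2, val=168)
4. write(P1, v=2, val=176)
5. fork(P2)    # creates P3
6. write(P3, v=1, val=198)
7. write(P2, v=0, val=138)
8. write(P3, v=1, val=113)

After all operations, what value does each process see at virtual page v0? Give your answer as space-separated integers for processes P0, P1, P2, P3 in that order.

Answer: 27 27 138 27

Derivation:
Op 1: fork(P0) -> P1. 3 ppages; refcounts: pp0:2 pp1:2 pp2:2
Op 2: fork(P0) -> P2. 3 ppages; refcounts: pp0:3 pp1:3 pp2:3
Op 3: write(P2, v2, 168). refcount(pp2)=3>1 -> COPY to pp3. 4 ppages; refcounts: pp0:3 pp1:3 pp2:2 pp3:1
Op 4: write(P1, v2, 176). refcount(pp2)=2>1 -> COPY to pp4. 5 ppages; refcounts: pp0:3 pp1:3 pp2:1 pp3:1 pp4:1
Op 5: fork(P2) -> P3. 5 ppages; refcounts: pp0:4 pp1:4 pp2:1 pp3:2 pp4:1
Op 6: write(P3, v1, 198). refcount(pp1)=4>1 -> COPY to pp5. 6 ppages; refcounts: pp0:4 pp1:3 pp2:1 pp3:2 pp4:1 pp5:1
Op 7: write(P2, v0, 138). refcount(pp0)=4>1 -> COPY to pp6. 7 ppages; refcounts: pp0:3 pp1:3 pp2:1 pp3:2 pp4:1 pp5:1 pp6:1
Op 8: write(P3, v1, 113). refcount(pp5)=1 -> write in place. 7 ppages; refcounts: pp0:3 pp1:3 pp2:1 pp3:2 pp4:1 pp5:1 pp6:1
P0: v0 -> pp0 = 27
P1: v0 -> pp0 = 27
P2: v0 -> pp6 = 138
P3: v0 -> pp0 = 27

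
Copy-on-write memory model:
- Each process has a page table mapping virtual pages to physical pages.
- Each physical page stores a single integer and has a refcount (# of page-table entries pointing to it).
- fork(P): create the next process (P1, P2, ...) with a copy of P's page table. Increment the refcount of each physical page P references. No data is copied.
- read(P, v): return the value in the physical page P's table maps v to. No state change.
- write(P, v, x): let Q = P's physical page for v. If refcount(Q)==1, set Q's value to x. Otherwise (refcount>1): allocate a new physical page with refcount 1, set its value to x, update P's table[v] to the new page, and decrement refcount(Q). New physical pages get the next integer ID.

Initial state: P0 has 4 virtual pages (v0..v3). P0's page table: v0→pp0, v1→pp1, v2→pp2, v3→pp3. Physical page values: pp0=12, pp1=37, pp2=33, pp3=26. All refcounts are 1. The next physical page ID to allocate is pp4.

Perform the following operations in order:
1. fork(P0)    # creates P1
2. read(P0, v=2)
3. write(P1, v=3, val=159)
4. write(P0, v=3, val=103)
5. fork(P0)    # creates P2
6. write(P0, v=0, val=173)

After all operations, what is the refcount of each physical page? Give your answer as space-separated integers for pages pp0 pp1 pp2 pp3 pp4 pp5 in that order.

Op 1: fork(P0) -> P1. 4 ppages; refcounts: pp0:2 pp1:2 pp2:2 pp3:2
Op 2: read(P0, v2) -> 33. No state change.
Op 3: write(P1, v3, 159). refcount(pp3)=2>1 -> COPY to pp4. 5 ppages; refcounts: pp0:2 pp1:2 pp2:2 pp3:1 pp4:1
Op 4: write(P0, v3, 103). refcount(pp3)=1 -> write in place. 5 ppages; refcounts: pp0:2 pp1:2 pp2:2 pp3:1 pp4:1
Op 5: fork(P0) -> P2. 5 ppages; refcounts: pp0:3 pp1:3 pp2:3 pp3:2 pp4:1
Op 6: write(P0, v0, 173). refcount(pp0)=3>1 -> COPY to pp5. 6 ppages; refcounts: pp0:2 pp1:3 pp2:3 pp3:2 pp4:1 pp5:1

Answer: 2 3 3 2 1 1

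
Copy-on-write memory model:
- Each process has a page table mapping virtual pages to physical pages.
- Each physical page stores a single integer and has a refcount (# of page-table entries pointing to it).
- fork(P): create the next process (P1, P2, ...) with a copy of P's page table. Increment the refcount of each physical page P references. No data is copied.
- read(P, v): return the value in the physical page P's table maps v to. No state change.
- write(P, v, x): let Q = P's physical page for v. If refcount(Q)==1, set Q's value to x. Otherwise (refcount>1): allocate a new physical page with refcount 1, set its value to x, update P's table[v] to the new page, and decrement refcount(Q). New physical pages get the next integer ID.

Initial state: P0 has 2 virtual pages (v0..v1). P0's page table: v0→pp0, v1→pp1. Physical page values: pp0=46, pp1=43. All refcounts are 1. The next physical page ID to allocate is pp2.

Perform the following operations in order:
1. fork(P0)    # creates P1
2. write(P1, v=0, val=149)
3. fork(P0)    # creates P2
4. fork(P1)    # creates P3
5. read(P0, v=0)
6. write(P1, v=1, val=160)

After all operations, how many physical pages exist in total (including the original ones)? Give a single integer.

Op 1: fork(P0) -> P1. 2 ppages; refcounts: pp0:2 pp1:2
Op 2: write(P1, v0, 149). refcount(pp0)=2>1 -> COPY to pp2. 3 ppages; refcounts: pp0:1 pp1:2 pp2:1
Op 3: fork(P0) -> P2. 3 ppages; refcounts: pp0:2 pp1:3 pp2:1
Op 4: fork(P1) -> P3. 3 ppages; refcounts: pp0:2 pp1:4 pp2:2
Op 5: read(P0, v0) -> 46. No state change.
Op 6: write(P1, v1, 160). refcount(pp1)=4>1 -> COPY to pp3. 4 ppages; refcounts: pp0:2 pp1:3 pp2:2 pp3:1

Answer: 4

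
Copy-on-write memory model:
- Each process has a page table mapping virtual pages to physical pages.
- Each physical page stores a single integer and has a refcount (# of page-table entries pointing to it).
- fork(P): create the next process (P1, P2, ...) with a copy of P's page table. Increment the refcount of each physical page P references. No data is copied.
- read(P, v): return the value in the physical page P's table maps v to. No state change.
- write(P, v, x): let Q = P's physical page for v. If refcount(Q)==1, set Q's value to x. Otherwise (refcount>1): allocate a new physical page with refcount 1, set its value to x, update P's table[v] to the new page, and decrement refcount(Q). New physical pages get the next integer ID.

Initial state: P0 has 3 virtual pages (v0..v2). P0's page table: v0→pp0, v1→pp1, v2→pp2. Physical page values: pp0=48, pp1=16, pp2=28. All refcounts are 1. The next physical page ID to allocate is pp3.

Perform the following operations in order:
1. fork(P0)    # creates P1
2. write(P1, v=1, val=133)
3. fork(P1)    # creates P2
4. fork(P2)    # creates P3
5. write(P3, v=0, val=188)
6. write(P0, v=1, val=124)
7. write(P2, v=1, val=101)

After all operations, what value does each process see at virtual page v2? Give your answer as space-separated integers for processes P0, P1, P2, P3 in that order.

Answer: 28 28 28 28

Derivation:
Op 1: fork(P0) -> P1. 3 ppages; refcounts: pp0:2 pp1:2 pp2:2
Op 2: write(P1, v1, 133). refcount(pp1)=2>1 -> COPY to pp3. 4 ppages; refcounts: pp0:2 pp1:1 pp2:2 pp3:1
Op 3: fork(P1) -> P2. 4 ppages; refcounts: pp0:3 pp1:1 pp2:3 pp3:2
Op 4: fork(P2) -> P3. 4 ppages; refcounts: pp0:4 pp1:1 pp2:4 pp3:3
Op 5: write(P3, v0, 188). refcount(pp0)=4>1 -> COPY to pp4. 5 ppages; refcounts: pp0:3 pp1:1 pp2:4 pp3:3 pp4:1
Op 6: write(P0, v1, 124). refcount(pp1)=1 -> write in place. 5 ppages; refcounts: pp0:3 pp1:1 pp2:4 pp3:3 pp4:1
Op 7: write(P2, v1, 101). refcount(pp3)=3>1 -> COPY to pp5. 6 ppages; refcounts: pp0:3 pp1:1 pp2:4 pp3:2 pp4:1 pp5:1
P0: v2 -> pp2 = 28
P1: v2 -> pp2 = 28
P2: v2 -> pp2 = 28
P3: v2 -> pp2 = 28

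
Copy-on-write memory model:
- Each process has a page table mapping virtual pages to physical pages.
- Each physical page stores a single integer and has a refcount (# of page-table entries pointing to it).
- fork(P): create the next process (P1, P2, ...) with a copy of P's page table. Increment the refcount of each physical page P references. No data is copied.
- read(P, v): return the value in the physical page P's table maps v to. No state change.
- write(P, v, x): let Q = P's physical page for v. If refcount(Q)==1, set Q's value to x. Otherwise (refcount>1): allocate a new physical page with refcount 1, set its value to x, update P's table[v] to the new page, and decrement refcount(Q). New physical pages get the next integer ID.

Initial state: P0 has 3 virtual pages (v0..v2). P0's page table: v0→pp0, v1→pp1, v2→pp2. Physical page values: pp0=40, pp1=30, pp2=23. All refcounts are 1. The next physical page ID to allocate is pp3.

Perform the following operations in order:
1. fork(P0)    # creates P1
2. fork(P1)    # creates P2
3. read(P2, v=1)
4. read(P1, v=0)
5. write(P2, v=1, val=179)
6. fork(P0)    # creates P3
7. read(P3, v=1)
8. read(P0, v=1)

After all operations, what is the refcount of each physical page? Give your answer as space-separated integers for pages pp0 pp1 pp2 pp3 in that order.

Answer: 4 3 4 1

Derivation:
Op 1: fork(P0) -> P1. 3 ppages; refcounts: pp0:2 pp1:2 pp2:2
Op 2: fork(P1) -> P2. 3 ppages; refcounts: pp0:3 pp1:3 pp2:3
Op 3: read(P2, v1) -> 30. No state change.
Op 4: read(P1, v0) -> 40. No state change.
Op 5: write(P2, v1, 179). refcount(pp1)=3>1 -> COPY to pp3. 4 ppages; refcounts: pp0:3 pp1:2 pp2:3 pp3:1
Op 6: fork(P0) -> P3. 4 ppages; refcounts: pp0:4 pp1:3 pp2:4 pp3:1
Op 7: read(P3, v1) -> 30. No state change.
Op 8: read(P0, v1) -> 30. No state change.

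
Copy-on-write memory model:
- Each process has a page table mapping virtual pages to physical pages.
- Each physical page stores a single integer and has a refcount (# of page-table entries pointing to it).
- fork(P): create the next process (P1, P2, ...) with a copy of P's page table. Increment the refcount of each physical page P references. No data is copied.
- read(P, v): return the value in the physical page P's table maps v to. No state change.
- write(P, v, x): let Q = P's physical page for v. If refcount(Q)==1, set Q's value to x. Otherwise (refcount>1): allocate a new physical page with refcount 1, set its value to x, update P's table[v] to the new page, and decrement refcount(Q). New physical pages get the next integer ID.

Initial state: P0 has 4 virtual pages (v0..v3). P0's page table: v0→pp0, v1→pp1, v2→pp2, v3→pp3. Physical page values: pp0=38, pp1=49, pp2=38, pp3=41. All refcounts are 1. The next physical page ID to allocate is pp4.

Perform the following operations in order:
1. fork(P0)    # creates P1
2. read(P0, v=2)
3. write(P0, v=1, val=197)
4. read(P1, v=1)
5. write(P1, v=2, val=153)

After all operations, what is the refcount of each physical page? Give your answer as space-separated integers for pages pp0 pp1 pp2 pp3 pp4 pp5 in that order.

Op 1: fork(P0) -> P1. 4 ppages; refcounts: pp0:2 pp1:2 pp2:2 pp3:2
Op 2: read(P0, v2) -> 38. No state change.
Op 3: write(P0, v1, 197). refcount(pp1)=2>1 -> COPY to pp4. 5 ppages; refcounts: pp0:2 pp1:1 pp2:2 pp3:2 pp4:1
Op 4: read(P1, v1) -> 49. No state change.
Op 5: write(P1, v2, 153). refcount(pp2)=2>1 -> COPY to pp5. 6 ppages; refcounts: pp0:2 pp1:1 pp2:1 pp3:2 pp4:1 pp5:1

Answer: 2 1 1 2 1 1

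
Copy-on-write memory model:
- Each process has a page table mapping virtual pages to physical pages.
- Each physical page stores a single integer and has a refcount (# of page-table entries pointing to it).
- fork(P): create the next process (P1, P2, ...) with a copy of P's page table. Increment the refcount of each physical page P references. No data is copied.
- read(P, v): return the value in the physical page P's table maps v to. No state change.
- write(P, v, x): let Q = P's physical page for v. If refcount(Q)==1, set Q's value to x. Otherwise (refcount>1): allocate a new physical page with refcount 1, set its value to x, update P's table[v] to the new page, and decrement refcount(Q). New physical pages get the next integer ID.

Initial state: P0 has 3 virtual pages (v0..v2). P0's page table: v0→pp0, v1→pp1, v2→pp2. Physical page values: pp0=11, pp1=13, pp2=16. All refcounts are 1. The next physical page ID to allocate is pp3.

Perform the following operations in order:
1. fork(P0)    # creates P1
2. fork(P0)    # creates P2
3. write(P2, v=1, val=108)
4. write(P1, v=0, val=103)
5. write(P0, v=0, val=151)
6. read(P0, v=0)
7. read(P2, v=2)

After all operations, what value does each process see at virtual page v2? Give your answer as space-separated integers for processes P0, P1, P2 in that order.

Op 1: fork(P0) -> P1. 3 ppages; refcounts: pp0:2 pp1:2 pp2:2
Op 2: fork(P0) -> P2. 3 ppages; refcounts: pp0:3 pp1:3 pp2:3
Op 3: write(P2, v1, 108). refcount(pp1)=3>1 -> COPY to pp3. 4 ppages; refcounts: pp0:3 pp1:2 pp2:3 pp3:1
Op 4: write(P1, v0, 103). refcount(pp0)=3>1 -> COPY to pp4. 5 ppages; refcounts: pp0:2 pp1:2 pp2:3 pp3:1 pp4:1
Op 5: write(P0, v0, 151). refcount(pp0)=2>1 -> COPY to pp5. 6 ppages; refcounts: pp0:1 pp1:2 pp2:3 pp3:1 pp4:1 pp5:1
Op 6: read(P0, v0) -> 151. No state change.
Op 7: read(P2, v2) -> 16. No state change.
P0: v2 -> pp2 = 16
P1: v2 -> pp2 = 16
P2: v2 -> pp2 = 16

Answer: 16 16 16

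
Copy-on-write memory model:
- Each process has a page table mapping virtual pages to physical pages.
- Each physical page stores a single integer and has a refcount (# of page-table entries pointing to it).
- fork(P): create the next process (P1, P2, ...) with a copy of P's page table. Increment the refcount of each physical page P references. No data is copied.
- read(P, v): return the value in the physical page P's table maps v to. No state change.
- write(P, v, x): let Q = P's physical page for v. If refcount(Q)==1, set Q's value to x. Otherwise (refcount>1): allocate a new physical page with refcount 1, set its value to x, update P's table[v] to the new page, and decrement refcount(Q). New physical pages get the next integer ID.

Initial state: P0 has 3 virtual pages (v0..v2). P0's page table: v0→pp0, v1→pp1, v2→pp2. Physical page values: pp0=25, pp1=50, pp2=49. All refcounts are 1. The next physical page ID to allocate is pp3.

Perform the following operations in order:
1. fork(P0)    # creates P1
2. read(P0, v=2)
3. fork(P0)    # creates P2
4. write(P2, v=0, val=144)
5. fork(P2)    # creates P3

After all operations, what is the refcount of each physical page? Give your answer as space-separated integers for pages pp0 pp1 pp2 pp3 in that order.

Answer: 2 4 4 2

Derivation:
Op 1: fork(P0) -> P1. 3 ppages; refcounts: pp0:2 pp1:2 pp2:2
Op 2: read(P0, v2) -> 49. No state change.
Op 3: fork(P0) -> P2. 3 ppages; refcounts: pp0:3 pp1:3 pp2:3
Op 4: write(P2, v0, 144). refcount(pp0)=3>1 -> COPY to pp3. 4 ppages; refcounts: pp0:2 pp1:3 pp2:3 pp3:1
Op 5: fork(P2) -> P3. 4 ppages; refcounts: pp0:2 pp1:4 pp2:4 pp3:2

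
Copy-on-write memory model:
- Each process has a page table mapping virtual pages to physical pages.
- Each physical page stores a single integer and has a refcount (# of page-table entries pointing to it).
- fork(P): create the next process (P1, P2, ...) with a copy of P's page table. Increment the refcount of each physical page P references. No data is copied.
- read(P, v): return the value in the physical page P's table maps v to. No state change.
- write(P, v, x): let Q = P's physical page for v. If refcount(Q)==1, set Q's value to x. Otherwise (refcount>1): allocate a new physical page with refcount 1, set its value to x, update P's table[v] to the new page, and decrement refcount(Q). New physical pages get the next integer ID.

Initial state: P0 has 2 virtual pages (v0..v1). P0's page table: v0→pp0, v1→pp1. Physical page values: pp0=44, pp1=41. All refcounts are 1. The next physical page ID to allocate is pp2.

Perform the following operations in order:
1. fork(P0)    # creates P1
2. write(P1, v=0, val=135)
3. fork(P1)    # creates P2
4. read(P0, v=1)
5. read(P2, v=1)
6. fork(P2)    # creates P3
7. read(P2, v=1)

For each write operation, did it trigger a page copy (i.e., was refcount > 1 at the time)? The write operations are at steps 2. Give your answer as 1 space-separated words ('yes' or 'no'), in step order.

Op 1: fork(P0) -> P1. 2 ppages; refcounts: pp0:2 pp1:2
Op 2: write(P1, v0, 135). refcount(pp0)=2>1 -> COPY to pp2. 3 ppages; refcounts: pp0:1 pp1:2 pp2:1
Op 3: fork(P1) -> P2. 3 ppages; refcounts: pp0:1 pp1:3 pp2:2
Op 4: read(P0, v1) -> 41. No state change.
Op 5: read(P2, v1) -> 41. No state change.
Op 6: fork(P2) -> P3. 3 ppages; refcounts: pp0:1 pp1:4 pp2:3
Op 7: read(P2, v1) -> 41. No state change.

yes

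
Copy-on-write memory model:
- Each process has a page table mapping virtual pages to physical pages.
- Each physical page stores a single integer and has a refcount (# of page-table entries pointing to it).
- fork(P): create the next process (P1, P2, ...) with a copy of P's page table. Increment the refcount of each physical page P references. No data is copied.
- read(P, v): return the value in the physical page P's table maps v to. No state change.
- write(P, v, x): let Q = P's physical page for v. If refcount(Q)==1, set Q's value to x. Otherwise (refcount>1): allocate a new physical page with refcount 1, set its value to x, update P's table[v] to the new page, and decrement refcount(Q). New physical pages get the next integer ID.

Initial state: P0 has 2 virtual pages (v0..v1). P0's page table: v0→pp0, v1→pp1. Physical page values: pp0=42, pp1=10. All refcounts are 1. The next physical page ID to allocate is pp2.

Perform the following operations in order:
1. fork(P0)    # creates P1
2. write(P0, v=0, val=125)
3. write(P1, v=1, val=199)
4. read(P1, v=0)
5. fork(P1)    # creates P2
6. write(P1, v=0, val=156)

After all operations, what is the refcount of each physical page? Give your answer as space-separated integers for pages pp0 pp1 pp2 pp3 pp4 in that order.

Op 1: fork(P0) -> P1. 2 ppages; refcounts: pp0:2 pp1:2
Op 2: write(P0, v0, 125). refcount(pp0)=2>1 -> COPY to pp2. 3 ppages; refcounts: pp0:1 pp1:2 pp2:1
Op 3: write(P1, v1, 199). refcount(pp1)=2>1 -> COPY to pp3. 4 ppages; refcounts: pp0:1 pp1:1 pp2:1 pp3:1
Op 4: read(P1, v0) -> 42. No state change.
Op 5: fork(P1) -> P2. 4 ppages; refcounts: pp0:2 pp1:1 pp2:1 pp3:2
Op 6: write(P1, v0, 156). refcount(pp0)=2>1 -> COPY to pp4. 5 ppages; refcounts: pp0:1 pp1:1 pp2:1 pp3:2 pp4:1

Answer: 1 1 1 2 1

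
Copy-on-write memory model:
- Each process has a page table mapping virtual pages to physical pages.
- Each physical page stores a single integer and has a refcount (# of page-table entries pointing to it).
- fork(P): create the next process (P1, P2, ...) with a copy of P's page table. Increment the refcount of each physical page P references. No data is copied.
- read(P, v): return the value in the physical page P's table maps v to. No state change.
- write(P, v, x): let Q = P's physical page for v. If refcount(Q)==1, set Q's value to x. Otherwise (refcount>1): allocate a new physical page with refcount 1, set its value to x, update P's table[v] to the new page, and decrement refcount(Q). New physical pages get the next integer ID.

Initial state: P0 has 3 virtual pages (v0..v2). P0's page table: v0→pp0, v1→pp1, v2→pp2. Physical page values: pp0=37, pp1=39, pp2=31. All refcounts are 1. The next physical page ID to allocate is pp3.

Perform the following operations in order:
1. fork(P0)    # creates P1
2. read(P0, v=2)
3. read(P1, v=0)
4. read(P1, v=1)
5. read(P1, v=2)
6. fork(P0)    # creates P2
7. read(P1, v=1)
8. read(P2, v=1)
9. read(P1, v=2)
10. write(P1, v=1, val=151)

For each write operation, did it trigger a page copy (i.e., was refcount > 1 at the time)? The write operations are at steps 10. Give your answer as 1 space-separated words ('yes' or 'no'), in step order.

Op 1: fork(P0) -> P1. 3 ppages; refcounts: pp0:2 pp1:2 pp2:2
Op 2: read(P0, v2) -> 31. No state change.
Op 3: read(P1, v0) -> 37. No state change.
Op 4: read(P1, v1) -> 39. No state change.
Op 5: read(P1, v2) -> 31. No state change.
Op 6: fork(P0) -> P2. 3 ppages; refcounts: pp0:3 pp1:3 pp2:3
Op 7: read(P1, v1) -> 39. No state change.
Op 8: read(P2, v1) -> 39. No state change.
Op 9: read(P1, v2) -> 31. No state change.
Op 10: write(P1, v1, 151). refcount(pp1)=3>1 -> COPY to pp3. 4 ppages; refcounts: pp0:3 pp1:2 pp2:3 pp3:1

yes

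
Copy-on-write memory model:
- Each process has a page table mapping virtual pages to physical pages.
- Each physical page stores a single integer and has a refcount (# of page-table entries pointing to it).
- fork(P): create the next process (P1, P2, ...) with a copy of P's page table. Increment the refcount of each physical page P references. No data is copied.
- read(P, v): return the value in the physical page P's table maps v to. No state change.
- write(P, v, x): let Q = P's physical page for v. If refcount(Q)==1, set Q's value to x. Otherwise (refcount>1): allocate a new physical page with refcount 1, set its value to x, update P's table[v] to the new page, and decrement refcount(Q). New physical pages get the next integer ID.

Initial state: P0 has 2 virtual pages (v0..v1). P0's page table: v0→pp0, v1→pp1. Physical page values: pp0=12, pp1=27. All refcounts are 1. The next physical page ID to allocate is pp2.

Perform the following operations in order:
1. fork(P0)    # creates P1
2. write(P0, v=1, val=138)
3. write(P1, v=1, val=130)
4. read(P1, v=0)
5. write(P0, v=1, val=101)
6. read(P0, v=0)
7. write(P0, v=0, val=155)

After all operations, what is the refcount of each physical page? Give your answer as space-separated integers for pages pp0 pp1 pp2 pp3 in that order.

Op 1: fork(P0) -> P1. 2 ppages; refcounts: pp0:2 pp1:2
Op 2: write(P0, v1, 138). refcount(pp1)=2>1 -> COPY to pp2. 3 ppages; refcounts: pp0:2 pp1:1 pp2:1
Op 3: write(P1, v1, 130). refcount(pp1)=1 -> write in place. 3 ppages; refcounts: pp0:2 pp1:1 pp2:1
Op 4: read(P1, v0) -> 12. No state change.
Op 5: write(P0, v1, 101). refcount(pp2)=1 -> write in place. 3 ppages; refcounts: pp0:2 pp1:1 pp2:1
Op 6: read(P0, v0) -> 12. No state change.
Op 7: write(P0, v0, 155). refcount(pp0)=2>1 -> COPY to pp3. 4 ppages; refcounts: pp0:1 pp1:1 pp2:1 pp3:1

Answer: 1 1 1 1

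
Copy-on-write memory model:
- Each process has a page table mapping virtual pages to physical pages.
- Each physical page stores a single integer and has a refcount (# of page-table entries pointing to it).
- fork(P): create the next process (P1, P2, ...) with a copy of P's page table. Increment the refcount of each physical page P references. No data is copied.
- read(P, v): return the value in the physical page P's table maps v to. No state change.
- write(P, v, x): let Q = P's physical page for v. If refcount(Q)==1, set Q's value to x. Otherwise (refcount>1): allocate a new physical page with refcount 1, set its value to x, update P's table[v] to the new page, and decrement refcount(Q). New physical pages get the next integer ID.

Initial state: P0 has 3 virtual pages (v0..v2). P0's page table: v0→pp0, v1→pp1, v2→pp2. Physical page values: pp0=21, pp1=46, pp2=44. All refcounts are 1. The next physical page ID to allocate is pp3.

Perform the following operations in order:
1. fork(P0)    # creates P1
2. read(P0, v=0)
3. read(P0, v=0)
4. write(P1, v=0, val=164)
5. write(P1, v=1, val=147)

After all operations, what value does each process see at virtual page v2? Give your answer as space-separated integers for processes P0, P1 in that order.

Op 1: fork(P0) -> P1. 3 ppages; refcounts: pp0:2 pp1:2 pp2:2
Op 2: read(P0, v0) -> 21. No state change.
Op 3: read(P0, v0) -> 21. No state change.
Op 4: write(P1, v0, 164). refcount(pp0)=2>1 -> COPY to pp3. 4 ppages; refcounts: pp0:1 pp1:2 pp2:2 pp3:1
Op 5: write(P1, v1, 147). refcount(pp1)=2>1 -> COPY to pp4. 5 ppages; refcounts: pp0:1 pp1:1 pp2:2 pp3:1 pp4:1
P0: v2 -> pp2 = 44
P1: v2 -> pp2 = 44

Answer: 44 44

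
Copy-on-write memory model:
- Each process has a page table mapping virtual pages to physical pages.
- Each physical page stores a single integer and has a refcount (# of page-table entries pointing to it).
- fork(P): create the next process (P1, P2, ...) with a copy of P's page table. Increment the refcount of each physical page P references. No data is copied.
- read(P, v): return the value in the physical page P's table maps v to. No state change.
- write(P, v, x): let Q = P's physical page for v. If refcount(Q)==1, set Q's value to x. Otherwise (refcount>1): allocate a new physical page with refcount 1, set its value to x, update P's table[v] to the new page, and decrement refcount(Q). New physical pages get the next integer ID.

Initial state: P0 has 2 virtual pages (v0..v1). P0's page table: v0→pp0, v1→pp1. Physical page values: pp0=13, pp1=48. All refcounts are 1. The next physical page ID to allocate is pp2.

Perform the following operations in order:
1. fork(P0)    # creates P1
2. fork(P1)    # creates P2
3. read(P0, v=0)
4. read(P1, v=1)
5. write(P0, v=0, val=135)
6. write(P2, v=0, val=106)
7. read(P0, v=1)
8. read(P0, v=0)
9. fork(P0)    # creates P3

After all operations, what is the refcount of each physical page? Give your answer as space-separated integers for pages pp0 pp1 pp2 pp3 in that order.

Answer: 1 4 2 1

Derivation:
Op 1: fork(P0) -> P1. 2 ppages; refcounts: pp0:2 pp1:2
Op 2: fork(P1) -> P2. 2 ppages; refcounts: pp0:3 pp1:3
Op 3: read(P0, v0) -> 13. No state change.
Op 4: read(P1, v1) -> 48. No state change.
Op 5: write(P0, v0, 135). refcount(pp0)=3>1 -> COPY to pp2. 3 ppages; refcounts: pp0:2 pp1:3 pp2:1
Op 6: write(P2, v0, 106). refcount(pp0)=2>1 -> COPY to pp3. 4 ppages; refcounts: pp0:1 pp1:3 pp2:1 pp3:1
Op 7: read(P0, v1) -> 48. No state change.
Op 8: read(P0, v0) -> 135. No state change.
Op 9: fork(P0) -> P3. 4 ppages; refcounts: pp0:1 pp1:4 pp2:2 pp3:1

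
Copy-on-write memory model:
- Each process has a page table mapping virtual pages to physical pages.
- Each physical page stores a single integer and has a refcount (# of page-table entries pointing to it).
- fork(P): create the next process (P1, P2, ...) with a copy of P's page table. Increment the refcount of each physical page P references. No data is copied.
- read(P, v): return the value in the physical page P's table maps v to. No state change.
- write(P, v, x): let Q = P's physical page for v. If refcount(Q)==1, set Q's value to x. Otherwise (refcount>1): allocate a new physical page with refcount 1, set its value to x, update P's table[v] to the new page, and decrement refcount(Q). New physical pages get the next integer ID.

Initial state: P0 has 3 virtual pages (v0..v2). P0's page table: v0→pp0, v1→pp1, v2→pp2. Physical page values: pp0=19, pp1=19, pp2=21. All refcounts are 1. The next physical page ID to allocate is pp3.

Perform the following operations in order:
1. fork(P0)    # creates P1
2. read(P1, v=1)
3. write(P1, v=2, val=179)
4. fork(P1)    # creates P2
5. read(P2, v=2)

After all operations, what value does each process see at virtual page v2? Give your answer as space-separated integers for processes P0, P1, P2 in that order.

Answer: 21 179 179

Derivation:
Op 1: fork(P0) -> P1. 3 ppages; refcounts: pp0:2 pp1:2 pp2:2
Op 2: read(P1, v1) -> 19. No state change.
Op 3: write(P1, v2, 179). refcount(pp2)=2>1 -> COPY to pp3. 4 ppages; refcounts: pp0:2 pp1:2 pp2:1 pp3:1
Op 4: fork(P1) -> P2. 4 ppages; refcounts: pp0:3 pp1:3 pp2:1 pp3:2
Op 5: read(P2, v2) -> 179. No state change.
P0: v2 -> pp2 = 21
P1: v2 -> pp3 = 179
P2: v2 -> pp3 = 179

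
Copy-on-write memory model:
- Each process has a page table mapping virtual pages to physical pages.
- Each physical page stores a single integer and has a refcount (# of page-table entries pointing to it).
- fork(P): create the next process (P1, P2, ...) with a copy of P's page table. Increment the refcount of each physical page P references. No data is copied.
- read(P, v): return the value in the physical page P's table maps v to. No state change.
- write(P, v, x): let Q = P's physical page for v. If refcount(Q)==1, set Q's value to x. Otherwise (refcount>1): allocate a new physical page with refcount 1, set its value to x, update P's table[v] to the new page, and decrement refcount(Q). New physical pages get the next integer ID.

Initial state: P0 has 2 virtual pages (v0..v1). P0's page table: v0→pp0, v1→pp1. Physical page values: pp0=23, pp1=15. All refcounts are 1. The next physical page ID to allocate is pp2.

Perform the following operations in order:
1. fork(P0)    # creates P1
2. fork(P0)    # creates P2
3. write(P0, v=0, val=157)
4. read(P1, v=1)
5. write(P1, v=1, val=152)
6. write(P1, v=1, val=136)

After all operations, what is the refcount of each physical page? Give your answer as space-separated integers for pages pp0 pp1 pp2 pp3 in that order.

Op 1: fork(P0) -> P1. 2 ppages; refcounts: pp0:2 pp1:2
Op 2: fork(P0) -> P2. 2 ppages; refcounts: pp0:3 pp1:3
Op 3: write(P0, v0, 157). refcount(pp0)=3>1 -> COPY to pp2. 3 ppages; refcounts: pp0:2 pp1:3 pp2:1
Op 4: read(P1, v1) -> 15. No state change.
Op 5: write(P1, v1, 152). refcount(pp1)=3>1 -> COPY to pp3. 4 ppages; refcounts: pp0:2 pp1:2 pp2:1 pp3:1
Op 6: write(P1, v1, 136). refcount(pp3)=1 -> write in place. 4 ppages; refcounts: pp0:2 pp1:2 pp2:1 pp3:1

Answer: 2 2 1 1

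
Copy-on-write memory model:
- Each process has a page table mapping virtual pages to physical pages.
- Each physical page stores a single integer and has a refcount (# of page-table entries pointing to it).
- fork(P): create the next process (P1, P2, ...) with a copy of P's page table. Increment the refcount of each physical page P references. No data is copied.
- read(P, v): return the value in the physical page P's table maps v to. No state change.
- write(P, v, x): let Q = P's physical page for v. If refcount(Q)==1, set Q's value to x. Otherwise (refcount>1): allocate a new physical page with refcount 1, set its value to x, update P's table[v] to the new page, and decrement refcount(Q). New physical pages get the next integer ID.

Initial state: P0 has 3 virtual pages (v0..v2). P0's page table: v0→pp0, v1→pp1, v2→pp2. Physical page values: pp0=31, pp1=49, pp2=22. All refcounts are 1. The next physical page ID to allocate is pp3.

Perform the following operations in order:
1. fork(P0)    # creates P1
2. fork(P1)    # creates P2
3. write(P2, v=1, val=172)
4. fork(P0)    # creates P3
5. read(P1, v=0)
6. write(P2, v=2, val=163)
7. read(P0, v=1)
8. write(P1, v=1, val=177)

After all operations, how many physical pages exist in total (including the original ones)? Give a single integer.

Op 1: fork(P0) -> P1. 3 ppages; refcounts: pp0:2 pp1:2 pp2:2
Op 2: fork(P1) -> P2. 3 ppages; refcounts: pp0:3 pp1:3 pp2:3
Op 3: write(P2, v1, 172). refcount(pp1)=3>1 -> COPY to pp3. 4 ppages; refcounts: pp0:3 pp1:2 pp2:3 pp3:1
Op 4: fork(P0) -> P3. 4 ppages; refcounts: pp0:4 pp1:3 pp2:4 pp3:1
Op 5: read(P1, v0) -> 31. No state change.
Op 6: write(P2, v2, 163). refcount(pp2)=4>1 -> COPY to pp4. 5 ppages; refcounts: pp0:4 pp1:3 pp2:3 pp3:1 pp4:1
Op 7: read(P0, v1) -> 49. No state change.
Op 8: write(P1, v1, 177). refcount(pp1)=3>1 -> COPY to pp5. 6 ppages; refcounts: pp0:4 pp1:2 pp2:3 pp3:1 pp4:1 pp5:1

Answer: 6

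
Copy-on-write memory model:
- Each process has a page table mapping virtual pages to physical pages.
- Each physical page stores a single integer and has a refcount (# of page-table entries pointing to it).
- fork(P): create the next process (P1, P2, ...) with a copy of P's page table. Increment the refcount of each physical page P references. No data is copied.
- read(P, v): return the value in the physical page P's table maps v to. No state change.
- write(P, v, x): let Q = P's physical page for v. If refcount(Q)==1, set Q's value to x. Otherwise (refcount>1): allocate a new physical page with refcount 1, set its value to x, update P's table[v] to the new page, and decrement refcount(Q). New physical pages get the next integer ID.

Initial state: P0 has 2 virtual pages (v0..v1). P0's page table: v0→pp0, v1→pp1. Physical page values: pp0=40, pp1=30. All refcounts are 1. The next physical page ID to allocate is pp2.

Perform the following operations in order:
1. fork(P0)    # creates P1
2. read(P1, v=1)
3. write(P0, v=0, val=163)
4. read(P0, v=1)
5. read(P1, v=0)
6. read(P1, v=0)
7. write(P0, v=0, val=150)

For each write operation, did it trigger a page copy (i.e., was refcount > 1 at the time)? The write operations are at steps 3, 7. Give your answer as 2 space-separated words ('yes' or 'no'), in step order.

Op 1: fork(P0) -> P1. 2 ppages; refcounts: pp0:2 pp1:2
Op 2: read(P1, v1) -> 30. No state change.
Op 3: write(P0, v0, 163). refcount(pp0)=2>1 -> COPY to pp2. 3 ppages; refcounts: pp0:1 pp1:2 pp2:1
Op 4: read(P0, v1) -> 30. No state change.
Op 5: read(P1, v0) -> 40. No state change.
Op 6: read(P1, v0) -> 40. No state change.
Op 7: write(P0, v0, 150). refcount(pp2)=1 -> write in place. 3 ppages; refcounts: pp0:1 pp1:2 pp2:1

yes no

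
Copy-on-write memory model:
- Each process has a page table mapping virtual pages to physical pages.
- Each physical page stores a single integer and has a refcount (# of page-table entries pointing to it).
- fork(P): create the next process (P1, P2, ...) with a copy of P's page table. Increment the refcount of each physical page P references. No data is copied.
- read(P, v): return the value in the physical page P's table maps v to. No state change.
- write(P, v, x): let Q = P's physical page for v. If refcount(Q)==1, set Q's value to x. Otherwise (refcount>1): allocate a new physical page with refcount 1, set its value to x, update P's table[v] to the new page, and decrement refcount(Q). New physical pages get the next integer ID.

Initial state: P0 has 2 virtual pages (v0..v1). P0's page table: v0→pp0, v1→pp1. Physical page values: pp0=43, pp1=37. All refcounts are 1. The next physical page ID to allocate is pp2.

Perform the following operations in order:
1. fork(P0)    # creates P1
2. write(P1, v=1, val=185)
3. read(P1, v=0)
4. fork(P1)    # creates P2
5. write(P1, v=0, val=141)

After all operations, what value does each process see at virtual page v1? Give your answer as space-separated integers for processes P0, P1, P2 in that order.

Answer: 37 185 185

Derivation:
Op 1: fork(P0) -> P1. 2 ppages; refcounts: pp0:2 pp1:2
Op 2: write(P1, v1, 185). refcount(pp1)=2>1 -> COPY to pp2. 3 ppages; refcounts: pp0:2 pp1:1 pp2:1
Op 3: read(P1, v0) -> 43. No state change.
Op 4: fork(P1) -> P2. 3 ppages; refcounts: pp0:3 pp1:1 pp2:2
Op 5: write(P1, v0, 141). refcount(pp0)=3>1 -> COPY to pp3. 4 ppages; refcounts: pp0:2 pp1:1 pp2:2 pp3:1
P0: v1 -> pp1 = 37
P1: v1 -> pp2 = 185
P2: v1 -> pp2 = 185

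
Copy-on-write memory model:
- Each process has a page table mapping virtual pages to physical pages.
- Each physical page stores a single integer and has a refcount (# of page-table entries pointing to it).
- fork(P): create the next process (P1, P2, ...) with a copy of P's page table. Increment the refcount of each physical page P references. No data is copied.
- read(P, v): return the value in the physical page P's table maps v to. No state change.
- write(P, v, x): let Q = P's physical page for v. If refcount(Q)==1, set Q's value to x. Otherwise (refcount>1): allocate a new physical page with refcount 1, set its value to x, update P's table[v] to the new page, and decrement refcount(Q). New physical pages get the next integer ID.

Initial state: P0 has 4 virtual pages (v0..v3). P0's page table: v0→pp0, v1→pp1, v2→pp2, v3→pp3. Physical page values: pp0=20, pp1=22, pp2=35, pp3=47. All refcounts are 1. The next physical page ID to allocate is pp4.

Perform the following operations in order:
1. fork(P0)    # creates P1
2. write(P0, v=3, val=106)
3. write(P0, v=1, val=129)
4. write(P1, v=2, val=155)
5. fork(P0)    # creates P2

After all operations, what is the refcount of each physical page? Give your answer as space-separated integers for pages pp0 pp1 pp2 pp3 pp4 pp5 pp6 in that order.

Answer: 3 1 2 1 2 2 1

Derivation:
Op 1: fork(P0) -> P1. 4 ppages; refcounts: pp0:2 pp1:2 pp2:2 pp3:2
Op 2: write(P0, v3, 106). refcount(pp3)=2>1 -> COPY to pp4. 5 ppages; refcounts: pp0:2 pp1:2 pp2:2 pp3:1 pp4:1
Op 3: write(P0, v1, 129). refcount(pp1)=2>1 -> COPY to pp5. 6 ppages; refcounts: pp0:2 pp1:1 pp2:2 pp3:1 pp4:1 pp5:1
Op 4: write(P1, v2, 155). refcount(pp2)=2>1 -> COPY to pp6. 7 ppages; refcounts: pp0:2 pp1:1 pp2:1 pp3:1 pp4:1 pp5:1 pp6:1
Op 5: fork(P0) -> P2. 7 ppages; refcounts: pp0:3 pp1:1 pp2:2 pp3:1 pp4:2 pp5:2 pp6:1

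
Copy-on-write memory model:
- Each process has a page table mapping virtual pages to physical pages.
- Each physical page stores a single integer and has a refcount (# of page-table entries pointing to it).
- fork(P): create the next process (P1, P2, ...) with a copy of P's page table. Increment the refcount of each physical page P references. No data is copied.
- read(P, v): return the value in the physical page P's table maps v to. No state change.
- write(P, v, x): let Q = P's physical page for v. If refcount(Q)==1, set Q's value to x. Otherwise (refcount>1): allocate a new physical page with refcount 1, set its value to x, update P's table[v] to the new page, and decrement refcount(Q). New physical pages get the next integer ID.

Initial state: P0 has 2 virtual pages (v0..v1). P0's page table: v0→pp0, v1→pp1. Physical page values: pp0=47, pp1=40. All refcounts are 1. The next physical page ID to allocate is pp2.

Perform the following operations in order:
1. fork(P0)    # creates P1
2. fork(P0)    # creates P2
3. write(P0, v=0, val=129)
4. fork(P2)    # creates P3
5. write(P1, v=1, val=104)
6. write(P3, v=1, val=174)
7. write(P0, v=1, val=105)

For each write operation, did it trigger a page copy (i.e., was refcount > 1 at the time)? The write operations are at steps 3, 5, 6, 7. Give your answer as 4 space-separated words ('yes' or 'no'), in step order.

Op 1: fork(P0) -> P1. 2 ppages; refcounts: pp0:2 pp1:2
Op 2: fork(P0) -> P2. 2 ppages; refcounts: pp0:3 pp1:3
Op 3: write(P0, v0, 129). refcount(pp0)=3>1 -> COPY to pp2. 3 ppages; refcounts: pp0:2 pp1:3 pp2:1
Op 4: fork(P2) -> P3. 3 ppages; refcounts: pp0:3 pp1:4 pp2:1
Op 5: write(P1, v1, 104). refcount(pp1)=4>1 -> COPY to pp3. 4 ppages; refcounts: pp0:3 pp1:3 pp2:1 pp3:1
Op 6: write(P3, v1, 174). refcount(pp1)=3>1 -> COPY to pp4. 5 ppages; refcounts: pp0:3 pp1:2 pp2:1 pp3:1 pp4:1
Op 7: write(P0, v1, 105). refcount(pp1)=2>1 -> COPY to pp5. 6 ppages; refcounts: pp0:3 pp1:1 pp2:1 pp3:1 pp4:1 pp5:1

yes yes yes yes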